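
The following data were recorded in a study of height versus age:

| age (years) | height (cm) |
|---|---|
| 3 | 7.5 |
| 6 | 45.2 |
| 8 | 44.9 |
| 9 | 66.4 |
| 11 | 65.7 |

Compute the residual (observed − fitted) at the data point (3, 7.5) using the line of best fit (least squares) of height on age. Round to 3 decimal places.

n = 5, Σx = 37, Σy = 229.7, Σxy = 1973.2, Σx² = 311
Sxx = Σx² − (Σx)²/n = 311 − 273.8 = 37.2
Sxy = Σxy − (Σx)(Σy)/n = 1973.2 − 1699.78 = 273.42
b = Sxy/Sxx = 273.42/37.2 = 7.35
a = ȳ − b·x̄ = 45.94 − 7.35·7.4 = -8.45
ŷ(3) = -8.45 + 7.35·3 = 13.6
residual = y − ŷ = 7.5 − 13.6 = -6.1

-6.100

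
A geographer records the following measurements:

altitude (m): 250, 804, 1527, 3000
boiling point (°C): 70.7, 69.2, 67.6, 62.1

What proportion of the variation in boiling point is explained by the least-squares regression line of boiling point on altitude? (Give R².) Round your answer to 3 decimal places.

0.987

n = 4, Σx = 5581, Σy = 269.6, Σxy = 362837, Σx² = 12040645, Σy² = 18213.3
Sxx = Σx² − (Σx)²/n = 12040645 − 7786890.25 = 4253754.75
Sxy = Σxy − (Σx)(Σy)/n = 362837 − 376159.4 = -13322.4
Syy = Σy² − (Σy)²/n = 18213.3 − 18171.04 = 42.26
R² = Sxy²/(Sxx·Syy) = (-13322.4)²/(4253754.75·42.26) = 0.987332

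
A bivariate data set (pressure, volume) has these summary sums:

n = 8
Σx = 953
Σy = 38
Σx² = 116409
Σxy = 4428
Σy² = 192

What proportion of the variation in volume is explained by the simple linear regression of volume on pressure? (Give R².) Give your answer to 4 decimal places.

Sxx = Σx² − (Σx)²/n = 116409 − 113526.125 = 2882.875
Sxy = Σxy − (Σx)(Σy)/n = 4428 − 4526.75 = -98.75
Syy = Σy² − (Σy)²/n = 192 − 180.5 = 11.5
R² = Sxy²/(Sxx·Syy) = (-98.75)²/(2882.875·11.5) = 0.294138

0.2941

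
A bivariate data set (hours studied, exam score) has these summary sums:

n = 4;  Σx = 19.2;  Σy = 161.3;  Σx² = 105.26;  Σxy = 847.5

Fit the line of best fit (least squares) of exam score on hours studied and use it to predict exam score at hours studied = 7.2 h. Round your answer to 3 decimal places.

53.747

Sxx = Σx² − (Σx)²/n = 105.26 − 92.16 = 13.1
Sxy = Σxy − (Σx)(Σy)/n = 847.5 − 774.24 = 73.26
b = Sxy/Sxx = 73.26/13.1 = 5.592366
a = ȳ − b·x̄ = 40.325 − 5.592366·4.8 = 13.481641
ŷ(7.2) = a + b·7.2 = 13.481641 + 5.592366·7.2 = 53.746679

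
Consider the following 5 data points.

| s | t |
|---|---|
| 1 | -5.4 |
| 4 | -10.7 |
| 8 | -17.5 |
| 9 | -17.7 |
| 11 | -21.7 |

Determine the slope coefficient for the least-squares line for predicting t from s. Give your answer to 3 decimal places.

n = 5, Σx = 33, Σy = -73, Σxy = -586.2, Σx² = 283
Sxx = Σx² − (Σx)²/n = 283 − 217.8 = 65.2
Sxy = Σxy − (Σx)(Σy)/n = -586.2 − (-481.8) = -104.4
b = Sxy/Sxx = -104.4/65.2 = -1.601227

-1.601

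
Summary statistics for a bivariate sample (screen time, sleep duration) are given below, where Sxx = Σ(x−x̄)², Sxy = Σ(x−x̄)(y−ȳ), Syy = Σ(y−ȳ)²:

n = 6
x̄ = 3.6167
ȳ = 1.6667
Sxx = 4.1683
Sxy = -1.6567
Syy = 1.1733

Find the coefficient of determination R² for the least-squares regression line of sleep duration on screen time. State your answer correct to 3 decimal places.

0.561

R² = Sxy²/(Sxx·Syy) = (-1.6567)²/(4.1683·1.1733) = 0.561203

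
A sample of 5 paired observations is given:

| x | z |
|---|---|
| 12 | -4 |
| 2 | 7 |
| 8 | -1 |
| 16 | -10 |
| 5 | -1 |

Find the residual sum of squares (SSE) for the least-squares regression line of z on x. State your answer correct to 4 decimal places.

n = 5, Σx = 43, Σy = -9, Σxy = -207, Σx² = 493, Σy² = 167
Sxx = Σx² − (Σx)²/n = 493 − 369.8 = 123.2
Sxy = Σxy − (Σx)(Σy)/n = -207 − (-77.4) = -129.6
Syy = Σy² − (Σy)²/n = 167 − 16.2 = 150.8
b = Sxy/Sxx = -129.6/123.2 = -1.051948
SSE = Syy − b·Sxy = 150.8 − (-1.051948)·(-129.6) = 14.467532

14.4675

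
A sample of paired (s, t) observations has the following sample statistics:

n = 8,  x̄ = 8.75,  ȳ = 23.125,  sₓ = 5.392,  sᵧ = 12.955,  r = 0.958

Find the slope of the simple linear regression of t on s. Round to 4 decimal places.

b = r · sᵧ/sₓ = 0.958 · 12.955/5.392 = 2.301723

2.3017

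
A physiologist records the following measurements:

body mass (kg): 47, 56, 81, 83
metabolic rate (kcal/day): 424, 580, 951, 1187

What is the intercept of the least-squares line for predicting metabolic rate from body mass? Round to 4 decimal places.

-465.5436

n = 4, Σx = 267, Σy = 3142, Σxy = 227960, Σx² = 18795
Sxx = Σx² − (Σx)²/n = 18795 − 17822.25 = 972.75
Sxy = Σxy − (Σx)(Σy)/n = 227960 − 209728.5 = 18231.5
b = Sxy/Sxx = 18231.5/972.75 = 18.742226
a = ȳ − b·x̄ = 785.5 − 18.742226·66.75 = -465.543562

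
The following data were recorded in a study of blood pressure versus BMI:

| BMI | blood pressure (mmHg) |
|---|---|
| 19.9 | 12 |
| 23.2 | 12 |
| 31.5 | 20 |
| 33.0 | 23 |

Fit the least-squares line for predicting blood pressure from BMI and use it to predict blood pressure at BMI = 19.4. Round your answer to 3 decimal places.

10.313

n = 4, Σx = 107.6, Σy = 67, Σxy = 1906.2, Σx² = 3015.5
Sxx = Σx² − (Σx)²/n = 3015.5 − 2894.44 = 121.06
Sxy = Σxy − (Σx)(Σy)/n = 1906.2 − 1802.3 = 103.9
b = Sxy/Sxx = 103.9/121.06 = 0.858252
a = ȳ − b·x̄ = 16.75 − 0.858252·26.9 = -6.336982
ŷ(19.4) = a + b·19.4 = -6.336982 + 0.858252·19.4 = 10.313109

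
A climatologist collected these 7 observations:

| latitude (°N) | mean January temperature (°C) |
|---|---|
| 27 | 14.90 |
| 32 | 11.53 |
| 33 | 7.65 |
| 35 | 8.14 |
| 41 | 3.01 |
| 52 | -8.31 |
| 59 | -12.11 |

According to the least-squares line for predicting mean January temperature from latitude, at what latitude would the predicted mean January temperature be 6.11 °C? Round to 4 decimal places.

36.8924

n = 7, Σx = 279, Σy = 24.81, Σxy = 285.41, Σx² = 11933
Sxx = Σx² − (Σx)²/n = 11933 − 11120.142857 = 812.857143
Sxy = Σxy − (Σx)(Σy)/n = 285.41 − 988.855714 = -703.445714
b = Sxy/Sxx = -703.445714/812.857143 = -0.865399
a = ȳ − b·x̄ = 3.544286 − (-0.865399)·39.857143 = 38.036615
Set a + b·x = 6.11: x = (6.11 − 38.036615) / (-0.865399) = 36.892367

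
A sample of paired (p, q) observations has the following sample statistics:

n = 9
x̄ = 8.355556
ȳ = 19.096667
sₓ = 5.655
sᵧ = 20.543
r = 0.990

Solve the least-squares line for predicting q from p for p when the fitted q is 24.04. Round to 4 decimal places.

9.7301

b = r · sᵧ/sₓ = 0.99 · 20.543/5.655 = 3.596387
a = ȳ − b·x̄ = 19.096667 − 3.596387·8.355556 = -10.953148
Set a + b·x = 24.04: x = (24.04 − (-10.953148)) / 3.596387 = 9.730083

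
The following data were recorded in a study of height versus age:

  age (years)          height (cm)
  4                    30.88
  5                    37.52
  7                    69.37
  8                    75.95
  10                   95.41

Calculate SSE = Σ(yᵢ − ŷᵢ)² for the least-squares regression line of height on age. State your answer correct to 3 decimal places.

n = 5, Σx = 34, Σy = 309.13, Σxy = 2358.41, Σx² = 254, Σy² = 22044.9923
Sxx = Σx² − (Σx)²/n = 254 − 231.2 = 22.8
Sxy = Σxy − (Σx)(Σy)/n = 2358.41 − 2102.084 = 256.326
Syy = Σy² − (Σy)²/n = 22044.9923 − 19112.27138 = 2932.72092
b = Sxy/Sxx = 256.326/22.8 = 11.242368
SSE = Syy − b·Sxy = 2932.72092 − 11.242368·256.326 = 51.009592

51.010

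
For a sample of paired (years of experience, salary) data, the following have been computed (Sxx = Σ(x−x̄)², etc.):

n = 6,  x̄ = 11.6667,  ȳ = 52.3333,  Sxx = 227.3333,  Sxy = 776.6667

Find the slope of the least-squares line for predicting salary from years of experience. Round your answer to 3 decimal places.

3.416

b = Sxy/Sxx = 776.6667/227.3333 = 3.416423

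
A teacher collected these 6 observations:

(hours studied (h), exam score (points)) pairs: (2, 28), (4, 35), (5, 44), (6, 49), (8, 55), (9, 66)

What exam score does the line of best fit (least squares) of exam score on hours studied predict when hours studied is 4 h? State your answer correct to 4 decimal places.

37.4500

n = 6, Σx = 34, Σy = 277, Σxy = 1744, Σx² = 226
Sxx = Σx² − (Σx)²/n = 226 − 192.666667 = 33.333333
Sxy = Σxy − (Σx)(Σy)/n = 1744 − 1569.666667 = 174.333333
b = Sxy/Sxx = 174.333333/33.333333 = 5.23
a = ȳ − b·x̄ = 46.166667 − 5.23·5.666667 = 16.53
ŷ(4) = a + b·4 = 16.53 + 5.23·4 = 37.45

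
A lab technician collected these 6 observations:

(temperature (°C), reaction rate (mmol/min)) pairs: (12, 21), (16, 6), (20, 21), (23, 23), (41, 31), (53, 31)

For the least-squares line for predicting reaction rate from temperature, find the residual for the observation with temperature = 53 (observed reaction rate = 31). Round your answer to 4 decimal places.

n = 6, Σx = 165, Σy = 133, Σxy = 4211, Σx² = 5819
Sxx = Σx² − (Σx)²/n = 5819 − 4537.5 = 1281.5
Sxy = Σxy − (Σx)(Σy)/n = 4211 − 3657.5 = 553.5
b = Sxy/Sxx = 553.5/1281.5 = 0.431916
a = ȳ − b·x̄ = 22.166667 − 0.431916·27.5 = 10.288984
ŷ(53) = 10.288984 + 0.431916·53 = 33.180518
residual = y − ŷ = 31 − 33.180518 = -2.180518

-2.1805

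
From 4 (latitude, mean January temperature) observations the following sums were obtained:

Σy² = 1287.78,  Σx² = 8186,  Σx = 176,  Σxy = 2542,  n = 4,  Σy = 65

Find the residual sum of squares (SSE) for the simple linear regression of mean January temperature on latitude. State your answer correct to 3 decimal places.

2.743

Sxx = Σx² − (Σx)²/n = 8186 − 7744 = 442
Sxy = Σxy − (Σx)(Σy)/n = 2542 − 2860 = -318
Syy = Σy² − (Σy)²/n = 1287.78 − 1056.25 = 231.53
b = Sxy/Sxx = -318/442 = -0.719457
SSE = Syy − b·Sxy = 231.53 − (-0.719457)·(-318) = 2.742670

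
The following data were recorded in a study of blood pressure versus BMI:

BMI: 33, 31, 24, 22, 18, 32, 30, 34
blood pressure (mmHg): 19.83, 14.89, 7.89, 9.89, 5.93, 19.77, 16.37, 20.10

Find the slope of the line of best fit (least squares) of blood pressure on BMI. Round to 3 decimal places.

0.934

n = 8, Σx = 224, Σy = 114.67, Σxy = 3436.8, Σx² = 6514
Sxx = Σx² − (Σx)²/n = 6514 − 6272 = 242
Sxy = Σxy − (Σx)(Σy)/n = 3436.8 − 3210.76 = 226.04
b = Sxy/Sxx = 226.04/242 = 0.934050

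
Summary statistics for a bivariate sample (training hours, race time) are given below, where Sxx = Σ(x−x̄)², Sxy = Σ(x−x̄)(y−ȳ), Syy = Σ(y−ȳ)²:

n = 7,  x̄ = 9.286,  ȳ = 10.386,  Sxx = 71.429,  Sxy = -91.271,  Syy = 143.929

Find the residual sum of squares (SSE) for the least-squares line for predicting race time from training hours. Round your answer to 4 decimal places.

b = Sxy/Sxx = -91.271/71.429 = -1.277786
SSE = Syy − b·Sxy = 143.929 − (-1.277786)·(-91.271) = 27.304164

27.3042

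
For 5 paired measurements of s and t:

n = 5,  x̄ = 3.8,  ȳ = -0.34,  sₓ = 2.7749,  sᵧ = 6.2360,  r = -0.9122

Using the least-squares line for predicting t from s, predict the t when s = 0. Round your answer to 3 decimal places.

7.450

b = r · sᵧ/sₓ = -0.9122 · 6.236/2.7749 = -2.049976
a = ȳ − b·x̄ = -0.34 − (-2.049976)·3.8 = 7.449910
ŷ(0) = a + b·0 = 7.449910 + (-2.049976)·0 = 7.449910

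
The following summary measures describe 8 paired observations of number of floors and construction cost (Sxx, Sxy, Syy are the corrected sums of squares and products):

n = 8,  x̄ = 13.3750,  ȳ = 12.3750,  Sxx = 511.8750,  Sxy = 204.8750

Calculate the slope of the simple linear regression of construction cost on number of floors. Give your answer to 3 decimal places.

0.400

b = Sxy/Sxx = 204.875/511.875 = 0.400244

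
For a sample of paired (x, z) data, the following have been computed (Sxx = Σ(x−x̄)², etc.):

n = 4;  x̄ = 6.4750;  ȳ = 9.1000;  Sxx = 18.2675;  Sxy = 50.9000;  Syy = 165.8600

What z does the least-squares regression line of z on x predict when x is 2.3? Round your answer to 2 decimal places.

-2.53

b = Sxy/Sxx = 50.9/18.2675 = 2.786369
a = ȳ − b·x̄ = 9.1 − 2.786369·6.475 = -8.941741
ŷ(2.3) = a + b·2.3 = -8.941741 + 2.786369·2.3 = -2.533092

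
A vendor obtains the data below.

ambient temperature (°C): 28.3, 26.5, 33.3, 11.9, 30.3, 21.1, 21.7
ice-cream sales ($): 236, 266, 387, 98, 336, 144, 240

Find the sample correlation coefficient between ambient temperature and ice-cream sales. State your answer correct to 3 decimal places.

n = 7, Σx = 173.1, Σy = 1707, Σxy = 46208.3, Σx² = 4587.83, Σy² = 477057
Sxx = Σx² − (Σx)²/n = 4587.83 − 4280.515714 = 307.314286
Sxy = Σxy − (Σx)(Σy)/n = 46208.3 − 42211.671429 = 3996.628571
Syy = Σy² − (Σy)²/n = 477057 − 416264.142857 = 60792.857143
r = Sxy/√(Sxx·Syy) = 3996.628571/√(18682513.469388) = 3996.628571/4322.327321 = 0.924647

0.925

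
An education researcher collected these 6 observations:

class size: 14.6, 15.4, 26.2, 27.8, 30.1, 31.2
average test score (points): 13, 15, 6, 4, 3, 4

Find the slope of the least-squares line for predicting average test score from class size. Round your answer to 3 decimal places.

n = 6, Σx = 145.3, Σy = 45, Σxy = 904.3, Σx² = 3789.05
Sxx = Σx² − (Σx)²/n = 3789.05 − 3518.681667 = 270.368333
Sxy = Σxy − (Σx)(Σy)/n = 904.3 − 1089.75 = -185.45
b = Sxy/Sxx = -185.45/270.368333 = -0.685916

-0.686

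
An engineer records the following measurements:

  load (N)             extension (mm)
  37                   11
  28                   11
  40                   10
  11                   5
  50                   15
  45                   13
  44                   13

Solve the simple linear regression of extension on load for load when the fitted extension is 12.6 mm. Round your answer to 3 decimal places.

42.897

n = 7, Σx = 255, Σy = 78, Σxy = 3077, Σx² = 10335
Sxx = Σx² − (Σx)²/n = 10335 − 9289.285714 = 1045.714286
Sxy = Σxy − (Σx)(Σy)/n = 3077 − 2841.428571 = 235.571429
b = Sxy/Sxx = 235.571429/1045.714286 = 0.225273
a = ȳ − b·x̄ = 11.142857 − 0.225273·36.428571 = 2.936475
Set a + b·x = 12.6: x = (12.6 − 2.936475) / 0.225273 = 42.896907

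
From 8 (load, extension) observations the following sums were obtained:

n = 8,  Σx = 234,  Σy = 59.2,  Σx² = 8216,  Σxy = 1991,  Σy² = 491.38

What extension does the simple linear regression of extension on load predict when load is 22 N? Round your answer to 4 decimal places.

6.0288

Sxx = Σx² − (Σx)²/n = 8216 − 6844.5 = 1371.5
Sxy = Σxy − (Σx)(Σy)/n = 1991 − 1731.6 = 259.4
b = Sxy/Sxx = 259.4/1371.5 = 0.189136
a = ȳ − b·x̄ = 7.4 − 0.189136·29.25 = 1.867773
ŷ(22) = a + b·22 = 1.867773 + 0.189136·22 = 6.028764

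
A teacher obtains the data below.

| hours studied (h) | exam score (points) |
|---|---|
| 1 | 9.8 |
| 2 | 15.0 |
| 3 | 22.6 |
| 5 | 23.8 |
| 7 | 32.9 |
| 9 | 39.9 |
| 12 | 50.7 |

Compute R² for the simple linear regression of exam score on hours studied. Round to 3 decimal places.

n = 7, Σx = 39, Σy = 194.7, Σxy = 1424.4, Σx² = 313, Σy² = 6643.15
Sxx = Σx² − (Σx)²/n = 313 − 217.285714 = 95.714286
Sxy = Σxy − (Σx)(Σy)/n = 1424.4 − 1084.757143 = 339.642857
Syy = Σy² − (Σy)²/n = 6643.15 − 5415.441429 = 1227.708571
R² = Sxy²/(Sxx·Syy) = (339.642857)²/(95.714286·1227.708571) = 0.981687

0.982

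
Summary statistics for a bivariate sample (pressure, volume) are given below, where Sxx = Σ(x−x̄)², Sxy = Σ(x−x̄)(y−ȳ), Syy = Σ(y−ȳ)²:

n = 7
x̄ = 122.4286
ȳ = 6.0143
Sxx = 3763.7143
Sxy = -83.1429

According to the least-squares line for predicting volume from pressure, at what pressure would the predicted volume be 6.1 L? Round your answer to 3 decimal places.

b = Sxy/Sxx = -83.1429/3763.7143 = -0.022091
a = ȳ − b·x̄ = 6.0143 − (-0.022091)·122.4286 = 8.718828
Set a + b·x = 6.1: x = (6.1 − 8.718828) / (-0.022091) = 118.549131

118.549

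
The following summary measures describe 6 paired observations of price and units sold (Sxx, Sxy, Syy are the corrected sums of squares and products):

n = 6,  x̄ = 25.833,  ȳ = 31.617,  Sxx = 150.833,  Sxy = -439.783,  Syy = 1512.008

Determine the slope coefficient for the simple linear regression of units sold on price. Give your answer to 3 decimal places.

b = Sxy/Sxx = -439.783/150.833 = -2.915695

-2.916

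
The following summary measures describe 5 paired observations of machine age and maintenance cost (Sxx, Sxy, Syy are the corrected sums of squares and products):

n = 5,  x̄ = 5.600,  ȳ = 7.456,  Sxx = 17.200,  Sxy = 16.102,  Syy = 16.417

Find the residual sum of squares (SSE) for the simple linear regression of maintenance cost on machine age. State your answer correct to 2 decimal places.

1.34

b = Sxy/Sxx = 16.102/17.2 = 0.936163
SSE = Syy − b·Sxy = 16.417 − 0.936163·16.102 = 1.342907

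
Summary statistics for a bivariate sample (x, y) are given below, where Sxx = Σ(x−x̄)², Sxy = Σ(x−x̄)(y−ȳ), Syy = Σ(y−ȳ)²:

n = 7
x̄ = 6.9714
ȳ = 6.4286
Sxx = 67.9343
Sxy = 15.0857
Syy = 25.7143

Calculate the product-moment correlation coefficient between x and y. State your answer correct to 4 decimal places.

r = Sxy/√(Sxx·Syy) = 15.0857/√(1746.882970) = 15.0857/41.795729 = 0.360939

0.3609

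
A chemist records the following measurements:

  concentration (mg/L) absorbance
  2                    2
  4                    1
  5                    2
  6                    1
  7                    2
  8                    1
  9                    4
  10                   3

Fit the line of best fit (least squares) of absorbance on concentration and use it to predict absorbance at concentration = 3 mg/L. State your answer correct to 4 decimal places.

1.3233

n = 8, Σx = 51, Σy = 16, Σxy = 112, Σx² = 375
Sxx = Σx² − (Σx)²/n = 375 − 325.125 = 49.875
Sxy = Σxy − (Σx)(Σy)/n = 112 − 102 = 10
b = Sxy/Sxx = 10/49.875 = 0.200501
a = ȳ − b·x̄ = 2 − 0.200501·6.375 = 0.721805
ŷ(3) = a + b·3 = 0.721805 + 0.200501·3 = 1.323308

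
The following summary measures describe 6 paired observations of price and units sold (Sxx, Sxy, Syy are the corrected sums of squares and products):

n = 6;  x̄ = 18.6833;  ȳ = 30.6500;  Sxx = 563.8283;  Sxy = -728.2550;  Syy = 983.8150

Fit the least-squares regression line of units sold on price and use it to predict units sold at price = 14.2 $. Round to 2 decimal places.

b = Sxy/Sxx = -728.255/563.8283 = -1.291625
a = ȳ − b·x̄ = 30.65 − (-1.291625)·18.6833 = 54.781826
ŷ(14.2) = a + b·14.2 = 54.781826 + (-1.291625)·14.2 = 36.440745

36.44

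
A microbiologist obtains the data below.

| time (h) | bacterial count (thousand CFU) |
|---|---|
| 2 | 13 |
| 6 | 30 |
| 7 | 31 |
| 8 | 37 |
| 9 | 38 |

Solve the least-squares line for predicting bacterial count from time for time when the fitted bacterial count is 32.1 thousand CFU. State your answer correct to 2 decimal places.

n = 5, Σx = 32, Σy = 149, Σxy = 1061, Σx² = 234
Sxx = Σx² − (Σx)²/n = 234 − 204.8 = 29.2
Sxy = Σxy − (Σx)(Σy)/n = 1061 − 953.6 = 107.4
b = Sxy/Sxx = 107.4/29.2 = 3.678082
a = ȳ − b·x̄ = 29.8 − 3.678082·6.4 = 6.260274
Set a + b·x = 32.1: x = (32.1 − 6.260274) / 3.678082 = 7.025326

7.03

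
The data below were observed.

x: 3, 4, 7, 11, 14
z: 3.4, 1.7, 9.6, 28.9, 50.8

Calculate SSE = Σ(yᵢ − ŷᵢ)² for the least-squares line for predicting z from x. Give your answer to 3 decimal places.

n = 5, Σx = 39, Σy = 94.4, Σxy = 1113.3, Σx² = 391, Σy² = 3522.46
Sxx = Σx² − (Σx)²/n = 391 − 304.2 = 86.8
Sxy = Σxy − (Σx)(Σy)/n = 1113.3 − 736.32 = 376.98
Syy = Σy² − (Σy)²/n = 3522.46 − 1782.272 = 1740.188
b = Sxy/Sxx = 376.98/86.8 = 4.343088
SSE = Syy − b·Sxy = 1740.188 − 4.343088·376.98 = 102.930853

102.931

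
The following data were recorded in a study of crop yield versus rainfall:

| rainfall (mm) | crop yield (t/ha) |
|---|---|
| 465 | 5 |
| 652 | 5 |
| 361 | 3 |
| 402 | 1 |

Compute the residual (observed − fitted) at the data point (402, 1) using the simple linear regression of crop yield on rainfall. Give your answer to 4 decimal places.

-1.8290

n = 4, Σx = 1880, Σy = 14, Σxy = 7070, Σx² = 933254
Sxx = Σx² − (Σx)²/n = 933254 − 883600 = 49654
Sxy = Σxy − (Σx)(Σy)/n = 7070 − 6580 = 490
b = Sxy/Sxx = 490/49654 = 0.009868
a = ȳ − b·x̄ = 3.5 − 0.009868·470 = -1.138096
ŷ(402) = -1.138096 + 0.009868·402 = 2.828956
residual = y − ŷ = 1 − 2.828956 = -1.828956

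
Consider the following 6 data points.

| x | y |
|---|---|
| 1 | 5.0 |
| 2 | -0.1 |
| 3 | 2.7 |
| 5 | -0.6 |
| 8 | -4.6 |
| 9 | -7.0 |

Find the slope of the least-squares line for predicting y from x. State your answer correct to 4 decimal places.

-1.2831

n = 6, Σx = 28, Σy = -4.6, Σxy = -89.9, Σx² = 184
Sxx = Σx² − (Σx)²/n = 184 − 130.666667 = 53.333333
Sxy = Σxy − (Σx)(Σy)/n = -89.9 − (-21.466667) = -68.433333
b = Sxy/Sxx = -68.433333/53.333333 = -1.283125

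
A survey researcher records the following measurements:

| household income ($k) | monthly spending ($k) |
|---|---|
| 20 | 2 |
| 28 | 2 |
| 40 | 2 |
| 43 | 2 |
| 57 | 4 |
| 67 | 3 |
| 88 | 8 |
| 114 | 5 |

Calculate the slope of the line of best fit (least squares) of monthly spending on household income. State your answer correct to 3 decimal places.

n = 8, Σx = 457, Σy = 28, Σxy = 1965, Σx² = 33111
Sxx = Σx² − (Σx)²/n = 33111 − 26106.125 = 7004.875
Sxy = Σxy − (Σx)(Σy)/n = 1965 − 1599.5 = 365.5
b = Sxy/Sxx = 365.5/7004.875 = 0.052178

0.052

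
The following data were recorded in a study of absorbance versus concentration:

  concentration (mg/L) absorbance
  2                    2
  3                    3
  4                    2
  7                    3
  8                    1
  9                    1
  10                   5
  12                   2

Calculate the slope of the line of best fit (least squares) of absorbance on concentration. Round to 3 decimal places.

n = 8, Σx = 55, Σy = 19, Σxy = 133, Σx² = 467
Sxx = Σx² − (Σx)²/n = 467 − 378.125 = 88.875
Sxy = Σxy − (Σx)(Σy)/n = 133 − 130.625 = 2.375
b = Sxy/Sxx = 2.375/88.875 = 0.026723

0.027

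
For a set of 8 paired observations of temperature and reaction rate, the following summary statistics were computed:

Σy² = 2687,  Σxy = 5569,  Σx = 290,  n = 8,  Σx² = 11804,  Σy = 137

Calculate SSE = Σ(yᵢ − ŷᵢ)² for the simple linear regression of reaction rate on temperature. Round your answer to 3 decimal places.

Sxx = Σx² − (Σx)²/n = 11804 − 10512.5 = 1291.5
Sxy = Σxy − (Σx)(Σy)/n = 5569 − 4966.25 = 602.75
Syy = Σy² − (Σy)²/n = 2687 − 2346.125 = 340.875
b = Sxy/Sxx = 602.75/1291.5 = 0.466705
SSE = Syy − b·Sxy = 340.875 − 0.466705·602.75 = 59.568331

59.568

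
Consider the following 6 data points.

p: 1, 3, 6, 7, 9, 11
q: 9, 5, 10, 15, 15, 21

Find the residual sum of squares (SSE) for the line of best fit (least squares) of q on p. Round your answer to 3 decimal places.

35.196

n = 6, Σx = 37, Σy = 75, Σxy = 555, Σx² = 297, Σy² = 1097
Sxx = Σx² − (Σx)²/n = 297 − 228.166667 = 68.833333
Sxy = Σxy − (Σx)(Σy)/n = 555 − 462.5 = 92.5
Syy = Σy² − (Σy)²/n = 1097 − 937.5 = 159.5
b = Sxy/Sxx = 92.5/68.833333 = 1.343826
SSE = Syy − b·Sxy = 159.5 − 1.343826·92.5 = 35.196126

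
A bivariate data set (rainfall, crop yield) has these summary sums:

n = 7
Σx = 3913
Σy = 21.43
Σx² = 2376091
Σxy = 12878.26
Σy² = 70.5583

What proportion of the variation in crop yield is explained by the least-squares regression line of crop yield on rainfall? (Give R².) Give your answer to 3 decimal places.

0.865

Sxx = Σx² − (Σx)²/n = 2376091 − 2187367 = 188724
Sxy = Σxy − (Σx)(Σy)/n = 12878.26 − 11979.37 = 898.89
Syy = Σy² − (Σy)²/n = 70.5583 − 65.606414 = 4.951886
R² = Sxy²/(Sxx·Syy) = (898.89)²/(188724·4.951886) = 0.864600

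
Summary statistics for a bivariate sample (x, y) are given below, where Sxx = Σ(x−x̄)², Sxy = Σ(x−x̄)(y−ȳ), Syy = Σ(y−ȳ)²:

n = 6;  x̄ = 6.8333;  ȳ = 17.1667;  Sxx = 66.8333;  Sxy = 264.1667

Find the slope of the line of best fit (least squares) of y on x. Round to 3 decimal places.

b = Sxy/Sxx = 264.1667/66.8333 = 3.952621

3.953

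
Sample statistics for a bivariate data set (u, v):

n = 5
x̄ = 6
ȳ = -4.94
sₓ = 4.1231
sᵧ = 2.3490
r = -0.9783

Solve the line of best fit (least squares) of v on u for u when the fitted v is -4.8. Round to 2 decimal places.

b = r · sᵧ/sₓ = -0.9783 · 2.349/4.1231 = -0.557354
a = ȳ − b·x̄ = -4.94 − (-0.557354)·6 = -1.595875
Set a + b·x = -4.8: x = (-4.8 − (-1.595875)) / (-0.557354) = 5.748813

5.75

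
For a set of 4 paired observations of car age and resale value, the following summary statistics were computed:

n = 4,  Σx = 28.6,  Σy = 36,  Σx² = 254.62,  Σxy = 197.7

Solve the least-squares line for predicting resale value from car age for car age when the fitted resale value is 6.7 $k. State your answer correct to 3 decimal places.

Sxx = Σx² − (Σx)²/n = 254.62 − 204.49 = 50.13
Sxy = Σxy − (Σx)(Σy)/n = 197.7 − 257.4 = -59.7
b = Sxy/Sxx = -59.7/50.13 = -1.190904
a = ȳ − b·x̄ = 9 − (-1.190904)·7.15 = 17.514961
Set a + b·x = 6.7: x = (6.7 − 17.514961) / (-1.190904) = 9.081307

9.081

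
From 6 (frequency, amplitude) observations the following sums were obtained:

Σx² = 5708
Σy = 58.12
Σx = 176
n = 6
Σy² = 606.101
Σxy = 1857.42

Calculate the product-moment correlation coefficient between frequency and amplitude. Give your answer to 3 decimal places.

0.995

Sxx = Σx² − (Σx)²/n = 5708 − 5162.666667 = 545.333333
Sxy = Σxy − (Σx)(Σy)/n = 1857.42 − 1704.853333 = 152.566667
Syy = Σy² − (Σy)²/n = 606.101 − 562.989067 = 43.111933
r = Sxy/√(Sxx·Syy) = 152.566667/√(23510.374311) = 152.566667/153.330931 = 0.995016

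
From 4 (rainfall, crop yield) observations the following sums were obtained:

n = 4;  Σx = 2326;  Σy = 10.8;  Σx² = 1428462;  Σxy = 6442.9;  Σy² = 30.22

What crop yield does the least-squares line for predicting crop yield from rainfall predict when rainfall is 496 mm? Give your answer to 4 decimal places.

Sxx = Σx² − (Σx)²/n = 1428462 − 1352569 = 75893
Sxy = Σxy − (Σx)(Σy)/n = 6442.9 − 6280.2 = 162.7
b = Sxy/Sxx = 162.7/75893 = 0.002144
a = ȳ − b·x̄ = 2.7 − 0.002144·581.5 = 1.453376
ŷ(496) = a + b·496 = 1.453376 + 0.002144·496 = 2.516704

2.5167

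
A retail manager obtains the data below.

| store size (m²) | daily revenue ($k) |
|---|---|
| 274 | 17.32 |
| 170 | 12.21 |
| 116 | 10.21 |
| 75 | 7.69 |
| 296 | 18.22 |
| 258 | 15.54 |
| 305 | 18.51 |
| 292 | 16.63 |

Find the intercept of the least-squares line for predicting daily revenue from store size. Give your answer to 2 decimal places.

4.65

n = 8, Σx = 1786, Σy = 116.33, Σxy = 28486.44, Σx² = 455526
Sxx = Σx² − (Σx)²/n = 455526 − 398724.5 = 56801.5
Sxy = Σxy − (Σx)(Σy)/n = 28486.44 − 25970.6725 = 2515.7675
b = Sxy/Sxx = 2515.7675/56801.5 = 0.044291
a = ȳ − b·x̄ = 14.54125 − 0.044291·223.25 = 4.653393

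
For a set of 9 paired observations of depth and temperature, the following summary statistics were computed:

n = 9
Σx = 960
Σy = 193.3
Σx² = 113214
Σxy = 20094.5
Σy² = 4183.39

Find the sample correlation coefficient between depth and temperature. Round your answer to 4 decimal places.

-0.8948

Sxx = Σx² − (Σx)²/n = 113214 − 102400 = 10814
Sxy = Σxy − (Σx)(Σy)/n = 20094.5 − 20618.666667 = -524.166667
Syy = Σy² − (Σy)²/n = 4183.39 − 4151.654444 = 31.735556
r = Sxy/√(Sxx·Syy) = -524.166667/√(343188.297778) = -524.166667/585.822753 = -0.894753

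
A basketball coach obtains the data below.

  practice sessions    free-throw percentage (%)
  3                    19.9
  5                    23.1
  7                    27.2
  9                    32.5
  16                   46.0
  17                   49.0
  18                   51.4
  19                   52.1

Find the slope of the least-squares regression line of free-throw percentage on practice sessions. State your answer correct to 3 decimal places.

n = 8, Σx = 94, Σy = 301.2, Σxy = 4142.2, Σx² = 1394
Sxx = Σx² − (Σx)²/n = 1394 − 1104.5 = 289.5
Sxy = Σxy − (Σx)(Σy)/n = 4142.2 − 3539.1 = 603.1
b = Sxy/Sxx = 603.1/289.5 = 2.083247

2.083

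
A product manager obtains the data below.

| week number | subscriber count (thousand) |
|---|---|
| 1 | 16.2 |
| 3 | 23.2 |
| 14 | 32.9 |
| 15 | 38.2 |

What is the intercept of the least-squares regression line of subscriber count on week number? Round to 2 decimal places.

n = 4, Σx = 33, Σy = 110.5, Σxy = 1119.4, Σx² = 431
Sxx = Σx² − (Σx)²/n = 431 − 272.25 = 158.75
Sxy = Σxy − (Σx)(Σy)/n = 1119.4 − 911.625 = 207.775
b = Sxy/Sxx = 207.775/158.75 = 1.308819
a = ȳ − b·x̄ = 27.625 − 1.308819·8.25 = 16.827244

16.83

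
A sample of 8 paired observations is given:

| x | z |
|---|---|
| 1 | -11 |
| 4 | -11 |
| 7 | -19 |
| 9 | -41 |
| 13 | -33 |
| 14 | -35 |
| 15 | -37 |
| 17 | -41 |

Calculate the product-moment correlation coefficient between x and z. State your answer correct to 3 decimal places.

-0.879

n = 8, Σx = 80, Σy = -228, Σxy = -2728, Σx² = 1026, Σy² = 7648
Sxx = Σx² − (Σx)²/n = 1026 − 800 = 226
Sxy = Σxy − (Σx)(Σy)/n = -2728 − (-2280) = -448
Syy = Σy² − (Σy)²/n = 7648 − 6498 = 1150
r = Sxy/√(Sxx·Syy) = -448/√(259900) = -448/509.803884 = -0.878769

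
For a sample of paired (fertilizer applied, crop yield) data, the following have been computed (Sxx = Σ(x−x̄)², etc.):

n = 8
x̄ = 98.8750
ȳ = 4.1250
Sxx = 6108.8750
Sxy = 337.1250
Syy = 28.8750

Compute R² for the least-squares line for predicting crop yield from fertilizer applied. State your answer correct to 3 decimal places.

0.644

R² = Sxy²/(Sxx·Syy) = (337.125)²/(6108.875·28.875) = 0.644316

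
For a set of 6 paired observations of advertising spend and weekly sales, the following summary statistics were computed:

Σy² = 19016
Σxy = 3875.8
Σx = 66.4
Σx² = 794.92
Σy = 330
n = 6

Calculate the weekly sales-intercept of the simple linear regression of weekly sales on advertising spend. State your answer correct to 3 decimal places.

Sxx = Σx² − (Σx)²/n = 794.92 − 734.826667 = 60.093333
Sxy = Σxy − (Σx)(Σy)/n = 3875.8 − 3652 = 223.8
b = Sxy/Sxx = 223.8/60.093333 = 3.724207
a = ȳ − b·x̄ = 55 − 3.724207·11.066667 = 13.785445

13.785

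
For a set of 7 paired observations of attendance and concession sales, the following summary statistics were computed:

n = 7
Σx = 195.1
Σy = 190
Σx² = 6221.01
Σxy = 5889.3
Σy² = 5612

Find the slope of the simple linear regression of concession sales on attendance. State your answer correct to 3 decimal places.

Sxx = Σx² − (Σx)²/n = 6221.01 − 5437.715714 = 783.294286
Sxy = Σxy − (Σx)(Σy)/n = 5889.3 − 5295.571429 = 593.728571
b = Sxy/Sxx = 593.728571/783.294286 = 0.757989

0.758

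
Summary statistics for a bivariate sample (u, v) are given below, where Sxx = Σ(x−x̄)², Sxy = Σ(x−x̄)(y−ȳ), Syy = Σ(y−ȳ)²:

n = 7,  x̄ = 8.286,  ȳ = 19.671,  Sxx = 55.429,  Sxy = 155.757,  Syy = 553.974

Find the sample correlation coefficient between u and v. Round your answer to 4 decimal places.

0.8889

r = Sxy/√(Sxx·Syy) = 155.757/√(30706.224846) = 155.757/175.231917 = 0.888862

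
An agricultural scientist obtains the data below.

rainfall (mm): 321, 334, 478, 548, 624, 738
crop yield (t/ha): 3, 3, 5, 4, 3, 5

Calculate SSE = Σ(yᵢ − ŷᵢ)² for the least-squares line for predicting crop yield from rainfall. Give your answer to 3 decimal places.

n = 6, Σx = 3043, Σy = 23, Σxy = 12109, Σx² = 1677405, Σy² = 93
Sxx = Σx² − (Σx)²/n = 1677405 − 1543308.166667 = 134096.833333
Sxy = Σxy − (Σx)(Σy)/n = 12109 − 11664.833333 = 444.166667
Syy = Σy² − (Σy)²/n = 93 − 88.166667 = 4.833333
b = Sxy/Sxx = 444.166667/134096.833333 = 0.003312
SSE = Syy − b·Sxy = 4.833333 − 0.003312·444.166667 = 3.362128

3.362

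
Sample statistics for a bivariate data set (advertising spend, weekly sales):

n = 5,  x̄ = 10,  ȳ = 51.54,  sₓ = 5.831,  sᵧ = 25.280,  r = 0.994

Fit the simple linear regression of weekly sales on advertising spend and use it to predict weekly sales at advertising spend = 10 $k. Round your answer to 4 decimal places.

b = r · sᵧ/sₓ = 0.994 · 25.28/5.831 = 4.309436
a = ȳ − b·x̄ = 51.54 − 4.309436·10 = 8.445642
ŷ(10) = a + b·10 = 8.445642 + 4.309436·10 = 51.54

51.5400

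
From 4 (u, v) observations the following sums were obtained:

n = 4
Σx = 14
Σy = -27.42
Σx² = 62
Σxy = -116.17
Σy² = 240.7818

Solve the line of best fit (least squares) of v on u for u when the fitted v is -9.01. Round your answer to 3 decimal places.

Sxx = Σx² − (Σx)²/n = 62 − 49 = 13
Sxy = Σxy − (Σx)(Σy)/n = -116.17 − (-95.97) = -20.2
b = Sxy/Sxx = -20.2/13 = -1.553846
a = ȳ − b·x̄ = -6.855 − (-1.553846)·3.5 = -1.416538
Set a + b·x = -9.01: x = (-9.01 − (-1.416538)) / (-1.553846) = 4.886881

4.887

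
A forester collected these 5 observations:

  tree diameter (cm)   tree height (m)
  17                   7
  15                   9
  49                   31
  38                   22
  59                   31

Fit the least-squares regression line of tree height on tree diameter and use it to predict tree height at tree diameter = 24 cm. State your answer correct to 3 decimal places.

13.225

n = 5, Σx = 178, Σy = 100, Σxy = 4438, Σx² = 7840
Sxx = Σx² − (Σx)²/n = 7840 − 6336.8 = 1503.2
Sxy = Σxy − (Σx)(Σy)/n = 4438 − 3560 = 878
b = Sxy/Sxx = 878/1503.2 = 0.584087
a = ȳ − b·x̄ = 20 − 0.584087·35.6 = -0.793507
ŷ(24) = a + b·24 = -0.793507 + 0.584087·24 = 13.224588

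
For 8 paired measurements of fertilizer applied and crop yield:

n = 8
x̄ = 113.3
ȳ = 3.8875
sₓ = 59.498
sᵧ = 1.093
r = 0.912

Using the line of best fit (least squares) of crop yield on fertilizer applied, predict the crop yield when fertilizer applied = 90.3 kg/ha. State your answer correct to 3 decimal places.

b = r · sᵧ/sₓ = 0.912 · 1.093/59.498 = 0.016754
a = ȳ − b·x̄ = 3.8875 − 0.016754·113.3 = 1.989297
ŷ(90.3) = a + b·90.3 = 1.989297 + 0.016754·90.3 = 3.502163

3.502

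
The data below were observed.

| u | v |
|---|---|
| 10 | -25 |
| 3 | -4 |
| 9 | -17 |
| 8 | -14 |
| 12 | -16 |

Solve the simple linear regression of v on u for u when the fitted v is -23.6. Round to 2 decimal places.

n = 5, Σx = 42, Σy = -76, Σxy = -719, Σx² = 398
Sxx = Σx² − (Σx)²/n = 398 − 352.8 = 45.2
Sxy = Σxy − (Σx)(Σy)/n = -719 − (-638.4) = -80.6
b = Sxy/Sxx = -80.6/45.2 = -1.783186
a = ȳ − b·x̄ = -15.2 − (-1.783186)·8.4 = -0.221239
Set a + b·x = -23.6: x = (-23.6 − (-0.221239)) / (-1.783186) = 13.110670

13.11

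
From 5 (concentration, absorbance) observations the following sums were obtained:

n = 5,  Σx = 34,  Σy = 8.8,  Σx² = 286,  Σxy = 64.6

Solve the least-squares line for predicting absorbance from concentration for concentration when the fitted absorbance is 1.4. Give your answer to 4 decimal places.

Sxx = Σx² − (Σx)²/n = 286 − 231.2 = 54.8
Sxy = Σxy − (Σx)(Σy)/n = 64.6 − 59.84 = 4.76
b = Sxy/Sxx = 4.76/54.8 = 0.086861
a = ȳ − b·x̄ = 1.76 − 0.086861·6.8 = 1.169343
Set a + b·x = 1.4: x = (1.4 − 1.169343) / 0.086861 = 2.655462

2.6555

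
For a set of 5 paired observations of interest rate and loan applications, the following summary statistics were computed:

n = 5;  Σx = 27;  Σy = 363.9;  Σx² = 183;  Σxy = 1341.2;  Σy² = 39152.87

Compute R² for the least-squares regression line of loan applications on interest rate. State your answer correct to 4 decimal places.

Sxx = Σx² − (Σx)²/n = 183 − 145.8 = 37.2
Sxy = Σxy − (Σx)(Σy)/n = 1341.2 − 1965.06 = -623.86
Syy = Σy² − (Σy)²/n = 39152.87 − 26484.642 = 12668.228
R² = Sxy²/(Sxx·Syy) = (-623.86)²/(37.2·12668.228) = 0.825877

0.8259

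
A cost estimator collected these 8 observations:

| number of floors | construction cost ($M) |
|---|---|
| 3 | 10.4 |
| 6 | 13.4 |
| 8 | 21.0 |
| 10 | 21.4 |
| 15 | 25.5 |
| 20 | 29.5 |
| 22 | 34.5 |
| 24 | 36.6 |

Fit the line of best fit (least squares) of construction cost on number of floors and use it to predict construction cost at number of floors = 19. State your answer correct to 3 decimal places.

30.439

n = 8, Σx = 108, Σy = 192.3, Σxy = 3103.5, Σx² = 1894
Sxx = Σx² − (Σx)²/n = 1894 − 1458 = 436
Sxy = Σxy − (Σx)(Σy)/n = 3103.5 − 2596.05 = 507.45
b = Sxy/Sxx = 507.45/436 = 1.163876
a = ȳ − b·x̄ = 24.0375 − 1.163876·13.5 = 8.325172
ŷ(19) = a + b·19 = 8.325172 + 1.163876·19 = 30.438819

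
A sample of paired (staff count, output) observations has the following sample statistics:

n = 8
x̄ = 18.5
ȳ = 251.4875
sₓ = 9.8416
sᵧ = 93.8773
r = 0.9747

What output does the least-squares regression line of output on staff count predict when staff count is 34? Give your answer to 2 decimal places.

395.60

b = r · sᵧ/sₓ = 0.9747 · 93.8773/9.8416 = 9.297493
a = ȳ − b·x̄ = 251.4875 − 9.297493·18.5 = 79.483885
ŷ(34) = a + b·34 = 79.483885 + 9.297493·34 = 395.598637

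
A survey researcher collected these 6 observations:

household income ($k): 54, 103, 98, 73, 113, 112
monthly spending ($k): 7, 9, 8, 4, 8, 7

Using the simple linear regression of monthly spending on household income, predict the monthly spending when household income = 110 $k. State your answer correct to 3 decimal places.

7.840

n = 6, Σx = 553, Σy = 43, Σxy = 4069, Σx² = 53771
Sxx = Σx² − (Σx)²/n = 53771 − 50968.166667 = 2802.833333
Sxy = Σxy − (Σx)(Σy)/n = 4069 − 3963.166667 = 105.833333
b = Sxy/Sxx = 105.833333/2802.833333 = 0.037759
a = ȳ − b·x̄ = 7.166667 − 0.037759·92.166667 = 3.686508
ŷ(110) = a + b·110 = 3.686508 + 0.037759·110 = 7.840043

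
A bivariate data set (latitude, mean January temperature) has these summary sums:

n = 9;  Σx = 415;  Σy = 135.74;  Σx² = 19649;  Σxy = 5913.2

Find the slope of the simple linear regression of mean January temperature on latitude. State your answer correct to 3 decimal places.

-0.674

Sxx = Σx² − (Σx)²/n = 19649 − 19136.111111 = 512.888889
Sxy = Σxy − (Σx)(Σy)/n = 5913.2 − 6259.122222 = -345.922222
b = Sxy/Sxx = -345.922222/512.888889 = -0.674458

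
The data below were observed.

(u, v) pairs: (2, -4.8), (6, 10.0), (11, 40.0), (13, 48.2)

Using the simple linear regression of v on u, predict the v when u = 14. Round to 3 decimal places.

53.334

n = 4, Σx = 32, Σy = 93.4, Σxy = 1117, Σx² = 330
Sxx = Σx² − (Σx)²/n = 330 − 256 = 74
Sxy = Σxy − (Σx)(Σy)/n = 1117 − 747.2 = 369.8
b = Sxy/Sxx = 369.8/74 = 4.997297
a = ȳ − b·x̄ = 23.35 − 4.997297·8 = -16.628378
ŷ(14) = a + b·14 = -16.628378 + 4.997297·14 = 53.333784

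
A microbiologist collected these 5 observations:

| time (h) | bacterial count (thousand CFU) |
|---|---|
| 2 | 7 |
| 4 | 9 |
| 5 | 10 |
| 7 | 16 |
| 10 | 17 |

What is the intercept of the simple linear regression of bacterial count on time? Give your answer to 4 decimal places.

4.0323

n = 5, Σx = 28, Σy = 59, Σxy = 382, Σx² = 194
Sxx = Σx² − (Σx)²/n = 194 − 156.8 = 37.2
Sxy = Σxy − (Σx)(Σy)/n = 382 − 330.4 = 51.6
b = Sxy/Sxx = 51.6/37.2 = 1.387097
a = ȳ − b·x̄ = 11.8 − 1.387097·5.6 = 4.032258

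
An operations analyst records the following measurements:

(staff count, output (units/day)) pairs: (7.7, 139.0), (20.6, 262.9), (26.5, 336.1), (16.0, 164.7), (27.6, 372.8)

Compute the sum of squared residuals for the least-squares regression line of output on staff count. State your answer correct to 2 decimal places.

3427.55

n = 5, Σx = 98.4, Σy = 1275.5, Σxy = 28317.17, Σx² = 2203.66, Σy² = 367506.55
Sxx = Σx² − (Σx)²/n = 2203.66 − 1936.512 = 267.148
Sxy = Σxy − (Σx)(Σy)/n = 28317.17 − 25101.84 = 3215.33
Syy = Σy² − (Σy)²/n = 367506.55 − 325380.05 = 42126.5
b = Sxy/Sxx = 3215.33/267.148 = 12.035763
SSE = Syy − b·Sxy = 42126.5 − 12.035763·3215.33 = 3427.550321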